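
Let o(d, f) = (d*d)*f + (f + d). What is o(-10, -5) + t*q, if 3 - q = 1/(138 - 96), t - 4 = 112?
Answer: -3565/21 ≈ -169.76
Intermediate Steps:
t = 116 (t = 4 + 112 = 116)
o(d, f) = d + f + f*d**2 (o(d, f) = d**2*f + (d + f) = f*d**2 + (d + f) = d + f + f*d**2)
q = 125/42 (q = 3 - 1/(138 - 96) = 3 - 1/42 = 125/42 ≈ 2.9762)
o(-10, -5) + t*q = (-10 - 5 - 5*(-10)**2) + 116*(125/42) = (-10 - 5 - 5*100) + 7250/21 = (-10 - 5 - 500) + 7250/21 = -515 + 7250/21 = -3565/21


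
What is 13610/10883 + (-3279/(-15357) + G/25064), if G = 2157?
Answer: 2164504502465/1396317369928 ≈ 1.5502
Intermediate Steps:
13610/10883 + (-3279/(-15357) + G/25064) = 13610/10883 + (-3279/(-15357) + 2157/25064) = 13610*(1/10883) + (-3279*(-1/15357) + 2157*(1/25064)) = 13610/10883 + (1093/5119 + 2157/25064) = 13610/10883 + 38436635/128302616 = 2164504502465/1396317369928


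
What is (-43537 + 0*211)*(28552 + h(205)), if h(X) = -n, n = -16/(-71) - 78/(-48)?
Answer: -706017107445/568 ≈ -1.2430e+9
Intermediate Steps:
n = 1051/568 (n = -16*(-1/71) - 78*(-1/48) = 16/71 + 13/8 = 1051/568 ≈ 1.8504)
h(X) = -1051/568 (h(X) = -1*1051/568 = -1051/568)
(-43537 + 0*211)*(28552 + h(205)) = (-43537 + 0*211)*(28552 - 1051/568) = (-43537 + 0)*(16216485/568) = -43537*16216485/568 = -706017107445/568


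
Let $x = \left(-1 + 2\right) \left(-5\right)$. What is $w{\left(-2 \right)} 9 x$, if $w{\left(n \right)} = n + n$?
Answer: $180$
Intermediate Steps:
$x = -5$ ($x = 1 \left(-5\right) = -5$)
$w{\left(n \right)} = 2 n$
$w{\left(-2 \right)} 9 x = 2 \left(-2\right) 9 \left(-5\right) = \left(-4\right) 9 \left(-5\right) = \left(-36\right) \left(-5\right) = 180$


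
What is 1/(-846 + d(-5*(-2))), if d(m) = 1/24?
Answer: -24/20303 ≈ -0.0011821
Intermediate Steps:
d(m) = 1/24
1/(-846 + d(-5*(-2))) = 1/(-846 + 1/24) = 1/(-20303/24) = -24/20303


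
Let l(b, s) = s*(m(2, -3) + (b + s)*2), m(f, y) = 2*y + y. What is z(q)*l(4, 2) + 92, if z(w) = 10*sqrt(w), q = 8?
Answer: 92 + 120*sqrt(2) ≈ 261.71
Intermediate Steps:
m(f, y) = 3*y
l(b, s) = s*(-9 + 2*b + 2*s) (l(b, s) = s*(3*(-3) + (b + s)*2) = s*(-9 + (2*b + 2*s)) = s*(-9 + 2*b + 2*s))
z(q)*l(4, 2) + 92 = (10*sqrt(8))*(2*(-9 + 2*4 + 2*2)) + 92 = (10*(2*sqrt(2)))*(2*(-9 + 8 + 4)) + 92 = (20*sqrt(2))*(2*3) + 92 = (20*sqrt(2))*6 + 92 = 120*sqrt(2) + 92 = 92 + 120*sqrt(2)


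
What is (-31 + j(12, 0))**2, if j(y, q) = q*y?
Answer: 961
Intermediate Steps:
(-31 + j(12, 0))**2 = (-31 + 0*12)**2 = (-31 + 0)**2 = (-31)**2 = 961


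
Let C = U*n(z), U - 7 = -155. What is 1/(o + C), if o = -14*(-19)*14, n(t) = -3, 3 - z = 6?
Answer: 1/4168 ≈ 0.00023992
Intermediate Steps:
z = -3 (z = 3 - 1*6 = 3 - 6 = -3)
U = -148 (U = 7 - 155 = -148)
C = 444 (C = -148*(-3) = 444)
o = 3724 (o = 266*14 = 3724)
1/(o + C) = 1/(3724 + 444) = 1/4168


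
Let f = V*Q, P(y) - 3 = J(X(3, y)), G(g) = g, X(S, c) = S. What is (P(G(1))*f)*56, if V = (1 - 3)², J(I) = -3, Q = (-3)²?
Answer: 0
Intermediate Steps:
Q = 9
P(y) = 0 (P(y) = 3 - 3 = 0)
V = 4 (V = (-2)² = 4)
f = 36 (f = 4*9 = 36)
(P(G(1))*f)*56 = (0*36)*56 = 0*56 = 0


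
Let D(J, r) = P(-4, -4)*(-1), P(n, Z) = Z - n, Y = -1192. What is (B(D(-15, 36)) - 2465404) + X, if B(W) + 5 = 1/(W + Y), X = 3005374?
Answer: 643638279/1192 ≈ 5.3997e+5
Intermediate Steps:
D(J, r) = 0 (D(J, r) = (-4 - 1*(-4))*(-1) = (-4 + 4)*(-1) = 0*(-1) = 0)
B(W) = -5 + 1/(-1192 + W) (B(W) = -5 + 1/(W - 1192) = -5 + 1/(-1192 + W))
(B(D(-15, 36)) - 2465404) + X = ((5961 - 5*0)/(-1192 + 0) - 2465404) + 3005374 = ((5961 + 0)/(-1192) - 2465404) + 3005374 = (-1/1192*5961 - 2465404) + 3005374 = (-5961/1192 - 2465404) + 3005374 = -2938767529/1192 + 3005374 = 643638279/1192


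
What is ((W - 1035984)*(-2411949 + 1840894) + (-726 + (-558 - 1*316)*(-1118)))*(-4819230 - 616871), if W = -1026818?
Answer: -6403587664408600116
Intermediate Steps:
((W - 1035984)*(-2411949 + 1840894) + (-726 + (-558 - 1*316)*(-1118)))*(-4819230 - 616871) = ((-1026818 - 1035984)*(-2411949 + 1840894) + (-726 + (-558 - 1*316)*(-1118)))*(-4819230 - 616871) = (-2062802*(-571055) + (-726 + (-558 - 316)*(-1118)))*(-5436101) = (1177973396110 + (-726 - 874*(-1118)))*(-5436101) = (1177973396110 + (-726 + 977132))*(-5436101) = (1177973396110 + 976406)*(-5436101) = 1177974372516*(-5436101) = -6403587664408600116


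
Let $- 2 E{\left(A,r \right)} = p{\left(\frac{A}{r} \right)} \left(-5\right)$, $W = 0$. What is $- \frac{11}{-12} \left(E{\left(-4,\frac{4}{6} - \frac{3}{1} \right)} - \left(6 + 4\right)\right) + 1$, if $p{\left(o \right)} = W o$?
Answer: $- \frac{49}{6} \approx -8.1667$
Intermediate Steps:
$p{\left(o \right)} = 0$ ($p{\left(o \right)} = 0 o = 0$)
$E{\left(A,r \right)} = 0$ ($E{\left(A,r \right)} = - \frac{0 \left(-5\right)}{2} = \left(- \frac{1}{2}\right) 0 = 0$)
$- \frac{11}{-12} \left(E{\left(-4,\frac{4}{6} - \frac{3}{1} \right)} - \left(6 + 4\right)\right) + 1 = - \frac{11}{-12} \left(0 - \left(6 + 4\right)\right) + 1 = \left(-11\right) \left(- \frac{1}{12}\right) \left(0 - 10\right) + 1 = \frac{11 \left(0 - 10\right)}{12} + 1 = \frac{11}{12} \left(-10\right) + 1 = - \frac{55}{6} + 1 = - \frac{49}{6}$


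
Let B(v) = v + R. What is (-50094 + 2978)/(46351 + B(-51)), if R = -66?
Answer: -23558/23117 ≈ -1.0191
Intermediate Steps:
B(v) = -66 + v (B(v) = v - 66 = -66 + v)
(-50094 + 2978)/(46351 + B(-51)) = (-50094 + 2978)/(46351 + (-66 - 51)) = -47116/(46351 - 117) = -47116/46234 = -47116*1/46234 = -23558/23117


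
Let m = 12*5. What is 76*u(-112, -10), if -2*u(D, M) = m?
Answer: -2280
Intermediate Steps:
m = 60
u(D, M) = -30 (u(D, M) = -½*60 = -30)
76*u(-112, -10) = 76*(-30) = -2280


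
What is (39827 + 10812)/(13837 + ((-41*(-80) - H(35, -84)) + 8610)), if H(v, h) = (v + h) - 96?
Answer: 50639/25872 ≈ 1.9573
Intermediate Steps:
H(v, h) = -96 + h + v (H(v, h) = (h + v) - 96 = -96 + h + v)
(39827 + 10812)/(13837 + ((-41*(-80) - H(35, -84)) + 8610)) = (39827 + 10812)/(13837 + ((-41*(-80) - (-96 - 84 + 35)) + 8610)) = 50639/(13837 + ((3280 - 1*(-145)) + 8610)) = 50639/(13837 + ((3280 + 145) + 8610)) = 50639/(13837 + (3425 + 8610)) = 50639/(13837 + 12035) = 50639/25872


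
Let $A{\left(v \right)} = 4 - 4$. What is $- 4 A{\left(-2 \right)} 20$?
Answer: $0$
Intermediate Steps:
$A{\left(v \right)} = 0$ ($A{\left(v \right)} = 4 - 4 = 0$)
$- 4 A{\left(-2 \right)} 20 = \left(-4\right) 0 \cdot 20 = 0 \cdot 20 = 0$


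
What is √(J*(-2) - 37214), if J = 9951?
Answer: 2*I*√14279 ≈ 238.99*I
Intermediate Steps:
√(J*(-2) - 37214) = √(9951*(-2) - 37214) = √(-19902 - 37214) = √(-57116) = 2*I*√14279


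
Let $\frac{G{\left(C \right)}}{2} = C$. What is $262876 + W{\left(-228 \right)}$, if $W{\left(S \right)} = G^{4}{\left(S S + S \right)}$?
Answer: $114805527776599675612$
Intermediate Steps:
$G{\left(C \right)} = 2 C$
$W{\left(S \right)} = \left(2 S + 2 S^{2}\right)^{4}$ ($W{\left(S \right)} = \left(2 \left(S S + S\right)\right)^{4} = \left(2 \left(S^{2} + S\right)\right)^{4} = \left(2 \left(S + S^{2}\right)\right)^{4} = \left(2 S + 2 S^{2}\right)^{4}$)
$262876 + W{\left(-228 \right)} = 262876 + 16 \left(-228\right)^{4} \left(1 - 228\right)^{4} = 262876 + 16 \cdot 2702336256 \left(-227\right)^{4} = 262876 + 16 \cdot 2702336256 \cdot 2655237841 = 262876 + 114805527776599412736 = 114805527776599675612$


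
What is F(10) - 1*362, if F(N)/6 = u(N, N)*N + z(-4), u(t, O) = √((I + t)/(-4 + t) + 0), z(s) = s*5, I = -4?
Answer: -422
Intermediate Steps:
z(s) = 5*s
u(t, O) = 1 (u(t, O) = √((-4 + t)/(-4 + t) + 0) = √(1 + 0) = √1 = 1)
F(N) = -120 + 6*N (F(N) = 6*(1*N + 5*(-4)) = 6*(N - 20) = 6*(-20 + N) = -120 + 6*N)
F(10) - 1*362 = (-120 + 6*10) - 1*362 = (-120 + 60) - 362 = -60 - 362 = -422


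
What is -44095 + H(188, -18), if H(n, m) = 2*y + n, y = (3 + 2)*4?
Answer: -43867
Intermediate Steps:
y = 20 (y = 5*4 = 20)
H(n, m) = 40 + n (H(n, m) = 2*20 + n = 40 + n)
-44095 + H(188, -18) = -44095 + (40 + 188) = -44095 + 228 = -43867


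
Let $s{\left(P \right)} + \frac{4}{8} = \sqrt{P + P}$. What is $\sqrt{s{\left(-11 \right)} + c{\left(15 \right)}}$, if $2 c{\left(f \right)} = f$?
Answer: $\sqrt{7 + i \sqrt{22}} \approx 2.7772 + 0.84444 i$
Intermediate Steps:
$s{\left(P \right)} = - \frac{1}{2} + \sqrt{2} \sqrt{P}$ ($s{\left(P \right)} = - \frac{1}{2} + \sqrt{P + P} = - \frac{1}{2} + \sqrt{2 P} = - \frac{1}{2} + \sqrt{2} \sqrt{P}$)
$c{\left(f \right)} = \frac{f}{2}$
$\sqrt{s{\left(-11 \right)} + c{\left(15 \right)}} = \sqrt{\left(- \frac{1}{2} + \sqrt{2} \sqrt{-11}\right) + \frac{1}{2} \cdot 15} = \sqrt{\left(- \frac{1}{2} + \sqrt{2} i \sqrt{11}\right) + \frac{15}{2}} = \sqrt{\left(- \frac{1}{2} + i \sqrt{22}\right) + \frac{15}{2}} = \sqrt{7 + i \sqrt{22}}$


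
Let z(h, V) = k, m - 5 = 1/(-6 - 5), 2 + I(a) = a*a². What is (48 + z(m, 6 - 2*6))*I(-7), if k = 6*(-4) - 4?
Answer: -6900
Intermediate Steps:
I(a) = -2 + a³ (I(a) = -2 + a*a² = -2 + a³)
m = 54/11 (m = 5 + 1/(-6 - 5) = 5 + 1/(-11) = 5 - 1/11 = 54/11 ≈ 4.9091)
k = -28 (k = -24 - 4 = -28)
z(h, V) = -28
(48 + z(m, 6 - 2*6))*I(-7) = (48 - 28)*(-2 + (-7)³) = 20*(-2 - 343) = 20*(-345) = -6900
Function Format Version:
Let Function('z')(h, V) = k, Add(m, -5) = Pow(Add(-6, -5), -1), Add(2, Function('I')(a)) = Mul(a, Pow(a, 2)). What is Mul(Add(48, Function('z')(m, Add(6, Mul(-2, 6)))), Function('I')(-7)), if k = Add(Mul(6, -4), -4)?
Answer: -6900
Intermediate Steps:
Function('I')(a) = Add(-2, Pow(a, 3)) (Function('I')(a) = Add(-2, Mul(a, Pow(a, 2))) = Add(-2, Pow(a, 3)))
m = Rational(54, 11) (m = Add(5, Pow(Add(-6, -5), -1)) = Add(5, Pow(-11, -1)) = Add(5, Rational(-1, 11)) = Rational(54, 11) ≈ 4.9091)
k = -28 (k = Add(-24, -4) = -28)
Function('z')(h, V) = -28
Mul(Add(48, Function('z')(m, Add(6, Mul(-2, 6)))), Function('I')(-7)) = Mul(Add(48, -28), Add(-2, Pow(-7, 3))) = Mul(20, Add(-2, -343)) = Mul(20, -345) = -6900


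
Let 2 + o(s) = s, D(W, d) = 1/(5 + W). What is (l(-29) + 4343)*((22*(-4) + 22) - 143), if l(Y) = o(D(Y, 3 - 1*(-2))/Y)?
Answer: -631459433/696 ≈ -9.0727e+5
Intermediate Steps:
o(s) = -2 + s
l(Y) = -2 + 1/(Y*(5 + Y)) (l(Y) = -2 + 1/((5 + Y)*Y) = -2 + 1/(Y*(5 + Y)))
(l(-29) + 4343)*((22*(-4) + 22) - 143) = ((-2 + 1/((-29)*(5 - 29))) + 4343)*((22*(-4) + 22) - 143) = ((-2 - 1/29/(-24)) + 4343)*((-88 + 22) - 143) = ((-2 - 1/29*(-1/24)) + 4343)*(-66 - 143) = ((-2 + 1/696) + 4343)*(-209) = (-1391/696 + 4343)*(-209) = (3021337/696)*(-209) = -631459433/696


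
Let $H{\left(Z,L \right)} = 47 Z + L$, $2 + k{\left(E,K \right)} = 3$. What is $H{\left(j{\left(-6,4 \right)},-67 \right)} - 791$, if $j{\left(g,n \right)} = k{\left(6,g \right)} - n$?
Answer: $-999$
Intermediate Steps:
$k{\left(E,K \right)} = 1$ ($k{\left(E,K \right)} = -2 + 3 = 1$)
$j{\left(g,n \right)} = 1 - n$
$H{\left(Z,L \right)} = L + 47 Z$
$H{\left(j{\left(-6,4 \right)},-67 \right)} - 791 = \left(-67 + 47 \left(1 - 4\right)\right) - 791 = \left(-67 + 47 \left(-3\right)\right) - 791 = \left(-67 - 141\right) - 791 = -208 - 791 = -999$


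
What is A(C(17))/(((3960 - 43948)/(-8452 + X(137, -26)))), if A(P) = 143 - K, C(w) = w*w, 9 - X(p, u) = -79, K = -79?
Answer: 464202/9997 ≈ 46.434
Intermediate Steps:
X(p, u) = 88 (X(p, u) = 9 - 1*(-79) = 9 + 79 = 88)
C(w) = w²
A(P) = 222 (A(P) = 143 - 1*(-79) = 143 + 79 = 222)
A(C(17))/(((3960 - 43948)/(-8452 + X(137, -26)))) = 222/(((3960 - 43948)/(-8452 + 88))) = 222/((-39988/(-8364))) = 222/((-39988*(-1/8364))) = 222/(9997/2091) = 222*(2091/9997) = 464202/9997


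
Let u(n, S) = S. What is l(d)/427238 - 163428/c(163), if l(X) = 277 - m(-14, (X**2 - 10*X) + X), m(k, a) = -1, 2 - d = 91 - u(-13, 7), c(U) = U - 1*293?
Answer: 17455672001/13885235 ≈ 1257.1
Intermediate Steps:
c(U) = -293 + U (c(U) = U - 293 = -293 + U)
d = -82 (d = 2 - (91 - 1*7) = 2 - (91 - 7) = 2 - 1*84 = 2 - 84 = -82)
l(X) = 278 (l(X) = 277 - 1*(-1) = 277 + 1 = 278)
l(d)/427238 - 163428/c(163) = 278/427238 - 163428/(-293 + 163) = 278*(1/427238) - 163428/(-130) = 139/213619 - 163428*(-1/130) = 139/213619 + 81714/65 = 17455672001/13885235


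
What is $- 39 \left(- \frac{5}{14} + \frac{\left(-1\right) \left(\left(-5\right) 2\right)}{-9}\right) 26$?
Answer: $\frac{31265}{21} \approx 1488.8$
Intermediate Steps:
$- 39 \left(- \frac{5}{14} + \frac{\left(-1\right) \left(\left(-5\right) 2\right)}{-9}\right) 26 = - 39 \left(\left(-5\right) \frac{1}{14} + \left(-1\right) \left(-10\right) \left(- \frac{1}{9}\right)\right) 26 = - 39 \left(- \frac{5}{14} + 10 \left(- \frac{1}{9}\right)\right) 26 = - 39 \left(- \frac{5}{14} - \frac{10}{9}\right) 26 = \left(-39\right) \left(- \frac{185}{126}\right) 26 = \frac{2405}{42} \cdot 26 = \frac{31265}{21}$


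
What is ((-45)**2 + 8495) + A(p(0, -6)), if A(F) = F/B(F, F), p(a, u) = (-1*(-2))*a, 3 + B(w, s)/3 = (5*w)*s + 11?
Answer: 10520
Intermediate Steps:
B(w, s) = 24 + 15*s*w (B(w, s) = -9 + 3*((5*w)*s + 11) = -9 + 3*(5*s*w + 11) = -9 + 3*(11 + 5*s*w) = -9 + (33 + 15*s*w) = 24 + 15*s*w)
p(a, u) = 2*a
A(F) = F/(24 + 15*F**2) (A(F) = F/(24 + 15*F*F) = F/(24 + 15*F**2))
((-45)**2 + 8495) + A(p(0, -6)) = ((-45)**2 + 8495) + (2*0)/(3*(8 + 5*(2*0)**2)) = (2025 + 8495) + (1/3)*0/(8 + 5*0**2) = 10520 + (1/3)*0/(8 + 5*0) = 10520 + (1/3)*0/(8 + 0) = 10520 + (1/3)*0/8 = 10520 + (1/3)*0*(1/8) = 10520 + 0 = 10520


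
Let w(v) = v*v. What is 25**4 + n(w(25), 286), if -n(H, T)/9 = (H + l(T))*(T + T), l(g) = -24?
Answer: -2703323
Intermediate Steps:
w(v) = v**2
n(H, T) = -18*T*(-24 + H) (n(H, T) = -9*(H - 24)*(T + T) = -9*(-24 + H)*2*T = -18*T*(-24 + H))
25**4 + n(w(25), 286) = 25**4 + 18*286*(24 - 1*25**2) = 390625 + 18*286*(24 - 1*625) = 390625 + 18*286*(24 - 625) = 390625 + 18*286*(-601) = 390625 - 3093948 = -2703323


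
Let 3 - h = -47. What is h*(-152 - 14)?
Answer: -8300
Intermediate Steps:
h = 50 (h = 3 - 1*(-47) = 3 + 47 = 50)
h*(-152 - 14) = 50*(-152 - 14) = 50*(-166) = -8300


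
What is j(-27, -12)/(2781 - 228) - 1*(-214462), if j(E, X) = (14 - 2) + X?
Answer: 214462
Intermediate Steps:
j(E, X) = 12 + X
j(-27, -12)/(2781 - 228) - 1*(-214462) = (12 - 12)/(2781 - 228) - 1*(-214462) = 0/2553 + 214462 = (1/2553)*0 + 214462 = 0 + 214462 = 214462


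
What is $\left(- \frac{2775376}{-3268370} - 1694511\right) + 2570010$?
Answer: $\frac{1430728721003}{1634185} \approx 8.755 \cdot 10^{5}$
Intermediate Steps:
$\left(- \frac{2775376}{-3268370} - 1694511\right) + 2570010 = \left(\left(-2775376\right) \left(- \frac{1}{3268370}\right) - 1694511\right) + 2570010 = \left(\frac{1387688}{1634185} - 1694511\right) + 2570010 = - \frac{2769143070847}{1634185} + 2570010 = \frac{1430728721003}{1634185}$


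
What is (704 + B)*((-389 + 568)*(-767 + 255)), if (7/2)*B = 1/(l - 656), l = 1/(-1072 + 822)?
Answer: -74069586233344/1148007 ≈ -6.4520e+7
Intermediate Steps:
l = -1/250 (l = 1/(-250) = -1/250 ≈ -0.0040000)
B = -500/1148007 (B = 2/(7*(-1/250 - 656)) = 2/(7*(-164001/250)) = (2/7)*(-250/164001) = -500/1148007 ≈ -0.00043554)
(704 + B)*((-389 + 568)*(-767 + 255)) = (704 - 500/1148007)*((-389 + 568)*(-767 + 255)) = 808196428*(179*(-512))/1148007 = (808196428/1148007)*(-91648) = -74069586233344/1148007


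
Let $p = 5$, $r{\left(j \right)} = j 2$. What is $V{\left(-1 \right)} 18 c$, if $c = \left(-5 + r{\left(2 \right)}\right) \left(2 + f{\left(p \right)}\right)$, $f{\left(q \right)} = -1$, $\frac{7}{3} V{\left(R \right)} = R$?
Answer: $\frac{54}{7} \approx 7.7143$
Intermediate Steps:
$V{\left(R \right)} = \frac{3 R}{7}$
$r{\left(j \right)} = 2 j$
$c = -1$ ($c = \left(-5 + 2 \cdot 2\right) \left(2 - 1\right) = \left(-5 + 4\right) 1 = \left(-1\right) 1 = -1$)
$V{\left(-1 \right)} 18 c = \frac{3}{7} \left(-1\right) 18 \left(-1\right) = \left(- \frac{3}{7}\right) 18 \left(-1\right) = \left(- \frac{54}{7}\right) \left(-1\right) = \frac{54}{7}$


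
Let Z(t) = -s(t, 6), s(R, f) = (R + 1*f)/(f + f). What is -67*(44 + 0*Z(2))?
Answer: -2948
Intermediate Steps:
s(R, f) = (R + f)/(2*f) (s(R, f) = (R + f)/((2*f)) = (R + f)*(1/(2*f)) = (R + f)/(2*f))
Z(t) = -1/2 - t/12 (Z(t) = -(t + 6)/(2*6) = -(6 + t)/(2*6) = -(1/2 + t/12) = -1/2 - t/12)
-67*(44 + 0*Z(2)) = -67*(44 + 0*(-1/2 - 1/12*2)) = -67*(44 + 0*(-1/2 - 1/6)) = -67*(44 + 0*(-2/3)) = -67*(44 + 0) = -67*44 = -2948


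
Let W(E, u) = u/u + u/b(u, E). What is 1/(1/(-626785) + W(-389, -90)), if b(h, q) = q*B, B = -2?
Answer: 243819365/215613651 ≈ 1.1308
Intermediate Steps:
b(h, q) = -2*q (b(h, q) = q*(-2) = -2*q)
W(E, u) = 1 - u/(2*E) (W(E, u) = u/u + u/((-2*E)) = 1 + u*(-1/(2*E)) = 1 - u/(2*E))
1/(1/(-626785) + W(-389, -90)) = 1/(1/(-626785) + (-389 - ½*(-90))/(-389)) = 1/(-1/626785 - (-389 + 45)/389) = 1/(-1/626785 - 1/389*(-344)) = 1/(-1/626785 + 344/389) = 1/(215613651/243819365) = 243819365/215613651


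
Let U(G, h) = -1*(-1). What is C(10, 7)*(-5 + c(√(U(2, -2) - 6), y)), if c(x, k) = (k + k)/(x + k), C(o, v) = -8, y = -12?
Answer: 3656/149 - 192*I*√5/149 ≈ 24.537 - 2.8814*I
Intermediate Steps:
U(G, h) = 1
c(x, k) = 2*k/(k + x) (c(x, k) = (2*k)/(k + x) = 2*k/(k + x))
C(10, 7)*(-5 + c(√(U(2, -2) - 6), y)) = -8*(-5 + 2*(-12)/(-12 + √(1 - 6))) = -8*(-5 + 2*(-12)/(-12 + √(-5))) = -8*(-5 + 2*(-12)/(-12 + I*√5)) = -8*(-5 - 24/(-12 + I*√5)) = 40 + 192/(-12 + I*√5)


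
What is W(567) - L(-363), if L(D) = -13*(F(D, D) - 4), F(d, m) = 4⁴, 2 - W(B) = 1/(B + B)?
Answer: 3717251/1134 ≈ 3278.0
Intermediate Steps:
W(B) = 2 - 1/(2*B) (W(B) = 2 - 1/(B + B) = 2 - 1/(2*B))
F(d, m) = 256
L(D) = -3276 (L(D) = -13*(256 - 4) = -13*252 = -3276)
W(567) - L(-363) = (2 - ½/567) - 1*(-3276) = (2 - ½*1/567) + 3276 = (2 - 1/1134) + 3276 = 2267/1134 + 3276 = 3717251/1134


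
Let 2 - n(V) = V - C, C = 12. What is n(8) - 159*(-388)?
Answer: 61698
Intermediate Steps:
n(V) = 14 - V (n(V) = 2 - (V - 1*12) = 2 - (V - 12) = 2 - (-12 + V) = 2 + (12 - V) = 14 - V)
n(8) - 159*(-388) = (14 - 1*8) - 159*(-388) = (14 - 8) + 61692 = 6 + 61692 = 61698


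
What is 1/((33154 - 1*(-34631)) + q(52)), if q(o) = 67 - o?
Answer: 1/67800 ≈ 1.4749e-5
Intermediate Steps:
1/((33154 - 1*(-34631)) + q(52)) = 1/((33154 - 1*(-34631)) + (67 - 1*52)) = 1/((33154 + 34631) + (67 - 52)) = 1/(67785 + 15) = 1/67800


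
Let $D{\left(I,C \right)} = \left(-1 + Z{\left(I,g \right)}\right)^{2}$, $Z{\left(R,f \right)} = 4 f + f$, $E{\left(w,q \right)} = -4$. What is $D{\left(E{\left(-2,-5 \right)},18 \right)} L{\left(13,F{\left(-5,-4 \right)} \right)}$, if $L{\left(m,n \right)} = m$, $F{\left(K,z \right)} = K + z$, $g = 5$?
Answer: $7488$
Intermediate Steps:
$Z{\left(R,f \right)} = 5 f$
$D{\left(I,C \right)} = 576$ ($D{\left(I,C \right)} = \left(-1 + 5 \cdot 5\right)^{2} = \left(-1 + 25\right)^{2} = 24^{2} = 576$)
$D{\left(E{\left(-2,-5 \right)},18 \right)} L{\left(13,F{\left(-5,-4 \right)} \right)} = 576 \cdot 13 = 7488$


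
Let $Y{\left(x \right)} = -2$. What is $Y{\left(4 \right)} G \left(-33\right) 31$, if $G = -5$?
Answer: $-10230$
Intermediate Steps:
$Y{\left(4 \right)} G \left(-33\right) 31 = \left(-2\right) \left(-5\right) \left(-33\right) 31 = 10 \left(-33\right) 31 = \left(-330\right) 31 = -10230$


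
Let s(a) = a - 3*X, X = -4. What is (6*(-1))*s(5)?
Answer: -102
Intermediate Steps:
s(a) = 12 + a (s(a) = a - 3*(-4) = a + 12 = 12 + a)
(6*(-1))*s(5) = (6*(-1))*(12 + 5) = -6*17 = -102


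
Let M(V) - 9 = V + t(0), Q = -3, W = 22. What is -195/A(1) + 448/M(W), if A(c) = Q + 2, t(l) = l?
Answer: 6493/31 ≈ 209.45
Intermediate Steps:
M(V) = 9 + V (M(V) = 9 + (V + 0) = 9 + V)
A(c) = -1 (A(c) = -3 + 2 = -1)
-195/A(1) + 448/M(W) = -195/(-1) + 448/(9 + 22) = -195*(-1) + 448/31 = 195 + 448*(1/31) = 195 + 448/31 = 6493/31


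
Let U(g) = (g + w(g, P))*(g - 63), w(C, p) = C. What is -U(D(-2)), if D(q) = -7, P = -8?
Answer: -980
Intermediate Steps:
U(g) = 2*g*(-63 + g) (U(g) = (g + g)*(g - 63) = (2*g)*(-63 + g) = 2*g*(-63 + g))
-U(D(-2)) = -2*(-7)*(-63 - 7) = -2*(-7)*(-70) = -1*980 = -980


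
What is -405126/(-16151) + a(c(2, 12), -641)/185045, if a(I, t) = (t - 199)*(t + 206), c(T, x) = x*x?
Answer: 2310517602/85390337 ≈ 27.058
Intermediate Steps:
c(T, x) = x**2
a(I, t) = (-199 + t)*(206 + t)
-405126/(-16151) + a(c(2, 12), -641)/185045 = -405126/(-16151) + (-40994 + (-641)**2 + 7*(-641))/185045 = -405126*(-1/16151) + (-40994 + 410881 - 4487)*(1/185045) = 405126/16151 + 365400*(1/185045) = 405126/16151 + 10440/5287 = 2310517602/85390337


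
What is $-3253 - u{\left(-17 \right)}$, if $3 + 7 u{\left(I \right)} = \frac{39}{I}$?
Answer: $- \frac{387017}{119} \approx -3252.2$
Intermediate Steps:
$u{\left(I \right)} = - \frac{3}{7} + \frac{39}{7 I}$ ($u{\left(I \right)} = - \frac{3}{7} + \frac{39 \frac{1}{I}}{7} = - \frac{3}{7} + \frac{39}{7 I}$)
$-3253 - u{\left(-17 \right)} = -3253 - \frac{3 \left(13 - -17\right)}{7 \left(-17\right)} = -3253 - \frac{3}{7} \left(- \frac{1}{17}\right) \left(13 + 17\right) = -3253 - \frac{3}{7} \left(- \frac{1}{17}\right) 30 = -3253 - - \frac{90}{119} = -3253 + \frac{90}{119} = - \frac{387017}{119}$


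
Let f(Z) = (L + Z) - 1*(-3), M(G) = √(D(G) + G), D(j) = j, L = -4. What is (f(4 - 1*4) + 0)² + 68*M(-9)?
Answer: 1 + 204*I*√2 ≈ 1.0 + 288.5*I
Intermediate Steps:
M(G) = √2*√G (M(G) = √(G + G) = √(2*G) = √2*√G)
f(Z) = -1 + Z (f(Z) = (-4 + Z) - 1*(-3) = (-4 + Z) + 3 = -1 + Z)
(f(4 - 1*4) + 0)² + 68*M(-9) = ((-1 + (4 - 1*4)) + 0)² + 68*(√2*√(-9)) = ((-1 + (4 - 4)) + 0)² + 68*(√2*(3*I)) = ((-1 + 0) + 0)² + 68*(3*I*√2) = (-1 + 0)² + 204*I*√2 = (-1)² + 204*I*√2 = 1 + 204*I*√2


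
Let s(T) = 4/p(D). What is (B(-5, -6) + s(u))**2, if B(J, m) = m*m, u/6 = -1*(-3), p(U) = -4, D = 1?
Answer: 1225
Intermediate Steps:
u = 18 (u = 6*(-1*(-3)) = 6*3 = 18)
s(T) = -1 (s(T) = 4/(-4) = 4*(-1/4) = -1)
B(J, m) = m**2
(B(-5, -6) + s(u))**2 = ((-6)**2 - 1)**2 = (36 - 1)**2 = 35**2 = 1225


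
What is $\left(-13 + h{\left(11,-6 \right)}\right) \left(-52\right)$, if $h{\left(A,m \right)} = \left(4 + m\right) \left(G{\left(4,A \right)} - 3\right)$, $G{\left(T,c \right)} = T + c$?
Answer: $1924$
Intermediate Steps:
$h{\left(A,m \right)} = \left(1 + A\right) \left(4 + m\right)$ ($h{\left(A,m \right)} = \left(4 + m\right) \left(\left(4 + A\right) - 3\right) = \left(4 + m\right) \left(1 + A\right) = \left(1 + A\right) \left(4 + m\right)$)
$\left(-13 + h{\left(11,-6 \right)}\right) \left(-52\right) = \left(-13 + \left(4 - 6 + 4 \cdot 11 + 11 \left(-6\right)\right)\right) \left(-52\right) = \left(-13 + \left(4 - 6 + 44 - 66\right)\right) \left(-52\right) = \left(-13 - 24\right) \left(-52\right) = \left(-37\right) \left(-52\right) = 1924$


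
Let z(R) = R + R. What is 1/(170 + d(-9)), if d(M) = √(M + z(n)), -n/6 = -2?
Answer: 34/5777 - √15/28885 ≈ 0.0057513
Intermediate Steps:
n = 12 (n = -6*(-2) = 12)
z(R) = 2*R
d(M) = √(24 + M) (d(M) = √(M + 2*12) = √(M + 24) = √(24 + M))
1/(170 + d(-9)) = 1/(170 + √(24 - 9)) = 1/(170 + √15)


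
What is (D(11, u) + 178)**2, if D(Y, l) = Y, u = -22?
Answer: 35721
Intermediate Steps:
(D(11, u) + 178)**2 = (11 + 178)**2 = 189**2 = 35721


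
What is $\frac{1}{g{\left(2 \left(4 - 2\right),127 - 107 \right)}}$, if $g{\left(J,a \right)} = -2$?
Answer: $- \frac{1}{2} \approx -0.5$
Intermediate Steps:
$\frac{1}{g{\left(2 \left(4 - 2\right),127 - 107 \right)}} = \frac{1}{-2} = - \frac{1}{2}$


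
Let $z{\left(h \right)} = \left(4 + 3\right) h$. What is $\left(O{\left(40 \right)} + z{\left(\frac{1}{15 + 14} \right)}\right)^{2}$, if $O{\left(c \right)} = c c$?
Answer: $\frac{2153609649}{841} \approx 2.5608 \cdot 10^{6}$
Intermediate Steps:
$O{\left(c \right)} = c^{2}$
$z{\left(h \right)} = 7 h$
$\left(O{\left(40 \right)} + z{\left(\frac{1}{15 + 14} \right)}\right)^{2} = \left(40^{2} + \frac{7}{15 + 14}\right)^{2} = \left(1600 + \frac{7}{29}\right)^{2} = \left(\frac{46407}{29}\right)^{2} = \frac{2153609649}{841}$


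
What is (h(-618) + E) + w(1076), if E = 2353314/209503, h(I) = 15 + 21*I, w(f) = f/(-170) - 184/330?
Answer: -7615229759329/587655915 ≈ -12959.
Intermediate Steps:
w(f) = -92/165 - f/170 (w(f) = f*(-1/170) - 184*1/330 = -f/170 - 92/165 = -92/165 - f/170)
E = 2353314/209503 (E = 2353314*(1/209503) = 2353314/209503 ≈ 11.233)
(h(-618) + E) + w(1076) = ((15 + 21*(-618)) + 2353314/209503) + (-92/165 - 1/170*1076) = ((15 - 12978) + 2353314/209503) + (-92/165 - 538/85) = (-12963 + 2353314/209503) - 19318/2805 = -2713434075/209503 - 19318/2805 = -7615229759329/587655915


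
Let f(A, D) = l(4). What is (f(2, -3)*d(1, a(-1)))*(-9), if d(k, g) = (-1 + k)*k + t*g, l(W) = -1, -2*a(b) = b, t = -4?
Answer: -18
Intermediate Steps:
a(b) = -b/2
f(A, D) = -1
d(k, g) = -4*g + k*(-1 + k) (d(k, g) = (-1 + k)*k - 4*g = k*(-1 + k) - 4*g = -4*g + k*(-1 + k))
(f(2, -3)*d(1, a(-1)))*(-9) = -(1² - 1*1 - (-2)*(-1))*(-9) = -(1 - 1 - 4*½)*(-9) = -(1 - 1 - 2)*(-9) = -1*(-2)*(-9) = 2*(-9) = -18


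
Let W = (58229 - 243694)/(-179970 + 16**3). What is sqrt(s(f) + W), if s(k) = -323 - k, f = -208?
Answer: I*sqrt(3524522874330)/175874 ≈ 10.675*I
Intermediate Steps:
W = 185465/175874 (W = -185465/(-179970 + 4096) = -185465/(-175874) = -185465*(-1/175874) = 185465/175874 ≈ 1.0545)
sqrt(s(f) + W) = sqrt((-323 - 1*(-208)) + 185465/175874) = sqrt((-323 + 208) + 185465/175874) = sqrt(-115 + 185465/175874) = sqrt(-20040045/175874) = I*sqrt(3524522874330)/175874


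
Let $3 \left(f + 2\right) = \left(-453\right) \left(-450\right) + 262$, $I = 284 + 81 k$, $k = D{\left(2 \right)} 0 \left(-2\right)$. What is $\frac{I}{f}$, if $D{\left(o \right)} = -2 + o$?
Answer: $\frac{426}{102053} \approx 0.0041743$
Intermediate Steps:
$k = 0$ ($k = \left(-2 + 2\right) 0 \left(-2\right) = 0 \cdot 0 \left(-2\right) = 0 \left(-2\right) = 0$)
$I = 284$ ($I = 284 + 81 \cdot 0 = 284 + 0 = 284$)
$f = \frac{204106}{3}$ ($f = -2 + \frac{\left(-453\right) \left(-450\right) + 262}{3} = -2 + \frac{203850 + 262}{3} = -2 + \frac{1}{3} \cdot 204112 = -2 + \frac{204112}{3} = \frac{204106}{3} \approx 68035.0$)
$\frac{I}{f} = \frac{284}{\frac{204106}{3}} = 284 \cdot \frac{3}{204106} = \frac{426}{102053}$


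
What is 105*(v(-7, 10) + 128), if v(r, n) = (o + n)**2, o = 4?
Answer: 34020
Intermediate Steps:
v(r, n) = (4 + n)**2
105*(v(-7, 10) + 128) = 105*((4 + 10)**2 + 128) = 105*(14**2 + 128) = 105*(196 + 128) = 105*324 = 34020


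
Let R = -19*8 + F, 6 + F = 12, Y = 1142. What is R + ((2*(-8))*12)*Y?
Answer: -219410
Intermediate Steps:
F = 6 (F = -6 + 12 = 6)
R = -146 (R = -19*8 + 6 = -152 + 6 = -146)
R + ((2*(-8))*12)*Y = -146 + ((2*(-8))*12)*1142 = -146 - 16*12*1142 = -146 - 192*1142 = -146 - 219264 = -219410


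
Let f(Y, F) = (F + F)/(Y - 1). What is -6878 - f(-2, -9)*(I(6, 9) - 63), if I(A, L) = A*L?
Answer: -6824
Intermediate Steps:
f(Y, F) = 2*F/(-1 + Y) (f(Y, F) = (2*F)/(-1 + Y) = 2*F/(-1 + Y))
-6878 - f(-2, -9)*(I(6, 9) - 63) = -6878 - 2*(-9)/(-1 - 2)*(6*9 - 63) = -6878 - 2*(-9)/(-3)*(54 - 63) = -6878 - 2*(-9)*(-⅓)*(-9) = -6878 - 6*(-9) = -6878 - 1*(-54) = -6878 + 54 = -6824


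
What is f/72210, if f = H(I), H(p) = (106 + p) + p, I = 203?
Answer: 256/36105 ≈ 0.0070904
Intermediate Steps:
H(p) = 106 + 2*p
f = 512 (f = 106 + 2*203 = 106 + 406 = 512)
f/72210 = 512/72210 = 512*(1/72210) = 256/36105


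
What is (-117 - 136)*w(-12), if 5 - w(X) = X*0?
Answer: -1265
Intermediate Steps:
w(X) = 5 (w(X) = 5 - X*0 = 5 - 1*0 = 5 + 0 = 5)
(-117 - 136)*w(-12) = (-117 - 136)*5 = -253*5 = -1265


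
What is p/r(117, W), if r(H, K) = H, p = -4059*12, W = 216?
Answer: -5412/13 ≈ -416.31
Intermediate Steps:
p = -48708
p/r(117, W) = -48708/117 = -48708*1/117 = -5412/13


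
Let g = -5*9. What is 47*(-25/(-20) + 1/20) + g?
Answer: 161/10 ≈ 16.100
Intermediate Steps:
g = -45
47*(-25/(-20) + 1/20) + g = 47*(-25/(-20) + 1/20) - 45 = 47*(-25*(-1/20) + 1*(1/20)) - 45 = 47*(5/4 + 1/20) - 45 = 47*(13/10) - 45 = 611/10 - 45 = 161/10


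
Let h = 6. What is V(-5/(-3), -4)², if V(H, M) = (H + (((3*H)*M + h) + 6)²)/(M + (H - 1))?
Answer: 38809/100 ≈ 388.09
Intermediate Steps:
V(H, M) = (H + (12 + 3*H*M)²)/(-1 + H + M) (V(H, M) = (H + (((3*H)*M + 6) + 6)²)/(M + (H - 1)) = (H + ((3*H*M + 6) + 6)²)/(M + (-1 + H)) = (H + ((6 + 3*H*M) + 6)²)/(-1 + H + M) = (H + (12 + 3*H*M)²)/(-1 + H + M))
V(-5/(-3), -4)² = ((-5/(-3) + 9*(4 - 5/(-3)*(-4))²)/(-1 - 5/(-3) - 4))² = ((-5*(-⅓) + 9*(4 - 5*(-⅓)*(-4))²)/(-1 - 5*(-⅓) - 4))² = ((5/3 + 9*(4 + (5/3)*(-4))²)/(-1 + 5/3 - 4))² = ((5/3 + 9*(4 - 20/3)²)/(-10/3))² = (-3*(5/3 + 9*(-8/3)²)/10)² = (-3*(5/3 + 9*(64/9))/10)² = (-3*(5/3 + 64)/10)² = (-3/10*197/3)² = (-197/10)² = 38809/100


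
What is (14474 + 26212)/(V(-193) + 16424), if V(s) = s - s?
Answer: 20343/8212 ≈ 2.4772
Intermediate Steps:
V(s) = 0
(14474 + 26212)/(V(-193) + 16424) = (14474 + 26212)/(0 + 16424) = 40686/16424 = 40686*(1/16424) = 20343/8212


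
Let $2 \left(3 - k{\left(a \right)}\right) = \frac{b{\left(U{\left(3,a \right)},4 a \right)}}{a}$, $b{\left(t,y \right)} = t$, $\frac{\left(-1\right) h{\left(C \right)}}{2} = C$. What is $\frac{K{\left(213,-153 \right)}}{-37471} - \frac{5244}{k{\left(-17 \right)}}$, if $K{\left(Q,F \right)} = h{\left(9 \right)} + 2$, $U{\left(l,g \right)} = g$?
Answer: $- \frac{392995768}{187355} \approx -2097.6$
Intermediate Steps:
$h{\left(C \right)} = - 2 C$
$K{\left(Q,F \right)} = -16$ ($K{\left(Q,F \right)} = \left(-2\right) 9 + 2 = -18 + 2 = -16$)
$k{\left(a \right)} = \frac{5}{2}$ ($k{\left(a \right)} = 3 - \frac{a \frac{1}{a}}{2} = 3 - \frac{1}{2} = \frac{5}{2}$)
$\frac{K{\left(213,-153 \right)}}{-37471} - \frac{5244}{k{\left(-17 \right)}} = - \frac{16}{-37471} - \frac{5244}{\frac{5}{2}} = \left(-16\right) \left(- \frac{1}{37471}\right) - \frac{10488}{5} = \frac{16}{37471} - \frac{10488}{5} = - \frac{392995768}{187355}$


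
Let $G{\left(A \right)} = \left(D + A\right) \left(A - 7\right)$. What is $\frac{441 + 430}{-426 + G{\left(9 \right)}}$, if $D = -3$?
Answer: $- \frac{871}{414} \approx -2.1039$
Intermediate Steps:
$G{\left(A \right)} = \left(-7 + A\right) \left(-3 + A\right)$ ($G{\left(A \right)} = \left(-3 + A\right) \left(A - 7\right) = \left(-3 + A\right) \left(-7 + A\right) = \left(-7 + A\right) \left(-3 + A\right)$)
$\frac{441 + 430}{-426 + G{\left(9 \right)}} = \frac{441 + 430}{-426 + \left(21 + 9^{2} - 90\right)} = \frac{871}{-426 + \left(21 + 81 - 90\right)} = \frac{871}{-426 + 12} = \frac{871}{-414} = 871 \left(- \frac{1}{414}\right) = - \frac{871}{414}$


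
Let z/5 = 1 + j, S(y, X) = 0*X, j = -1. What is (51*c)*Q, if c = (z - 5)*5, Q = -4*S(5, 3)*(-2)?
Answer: 0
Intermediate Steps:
S(y, X) = 0
z = 0 (z = 5*(1 - 1) = 5*0 = 0)
Q = 0 (Q = -4*0*(-2) = 0*(-2) = 0)
c = -25 (c = (0 - 5)*5 = -5*5 = -25)
(51*c)*Q = (51*(-25))*0 = -1275*0 = 0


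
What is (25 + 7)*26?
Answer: 832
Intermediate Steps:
(25 + 7)*26 = 32*26 = 832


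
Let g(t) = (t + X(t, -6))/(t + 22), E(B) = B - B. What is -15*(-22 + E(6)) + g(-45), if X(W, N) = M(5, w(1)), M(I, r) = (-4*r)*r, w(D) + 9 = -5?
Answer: 8419/23 ≈ 366.04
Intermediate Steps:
w(D) = -14 (w(D) = -9 - 5 = -14)
M(I, r) = -4*r²
X(W, N) = -784 (X(W, N) = -4*(-14)² = -4*196 = -784)
E(B) = 0
g(t) = (-784 + t)/(22 + t) (g(t) = (t - 784)/(t + 22) = (-784 + t)/(22 + t))
-15*(-22 + E(6)) + g(-45) = -15*(-22 + 0) + (-784 - 45)/(22 - 45) = -15*(-22) - 829/(-23) = 330 - 1/23*(-829) = 330 + 829/23 = 8419/23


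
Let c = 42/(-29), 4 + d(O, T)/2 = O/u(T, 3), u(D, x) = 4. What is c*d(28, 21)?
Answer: -252/29 ≈ -8.6897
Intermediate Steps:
d(O, T) = -8 + O/2 (d(O, T) = -8 + 2*(O/4) = -8 + O/2)
c = -42/29 (c = 42*(-1/29) = -42/29 ≈ -1.4483)
c*d(28, 21) = -42*(-8 + (½)*28)/29 = -42*(-8 + 14)/29 = -42/29*6 = -252/29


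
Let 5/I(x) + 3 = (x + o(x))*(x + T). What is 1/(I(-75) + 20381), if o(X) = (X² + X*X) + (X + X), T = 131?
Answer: 617397/12583168262 ≈ 4.9065e-5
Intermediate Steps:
o(X) = 2*X + 2*X² (o(X) = (X² + X²) + 2*X = 2*X² + 2*X = 2*X + 2*X²)
I(x) = 5/(-3 + (131 + x)*(x + 2*x*(1 + x))) (I(x) = 5/(-3 + (x + 2*x*(1 + x))*(x + 131)) = 5/(-3 + (x + 2*x*(1 + x))*(131 + x)) = 5/(-3 + (131 + x)*(x + 2*x*(1 + x))))
1/(I(-75) + 20381) = 1/(5/(-3 + 2*(-75)³ + 265*(-75)² + 393*(-75)) + 20381) = 1/(5/(-3 + 2*(-421875) + 265*5625 - 29475) + 20381) = 1/(5/(-3 - 843750 + 1490625 - 29475) + 20381) = 1/(5/617397 + 20381) = 1/(12583168262/617397) = 617397/12583168262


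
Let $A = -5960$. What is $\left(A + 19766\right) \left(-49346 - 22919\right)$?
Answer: $-997690590$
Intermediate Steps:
$\left(A + 19766\right) \left(-49346 - 22919\right) = \left(-5960 + 19766\right) \left(-49346 - 22919\right) = 13806 \left(-72265\right) = -997690590$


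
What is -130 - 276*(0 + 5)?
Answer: -1510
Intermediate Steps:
-130 - 276*(0 + 5) = -130 - 276*5 = -130 - 69*20 = -130 - 1380 = -1510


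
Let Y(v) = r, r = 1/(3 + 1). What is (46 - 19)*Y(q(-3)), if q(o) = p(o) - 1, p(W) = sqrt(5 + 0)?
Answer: 27/4 ≈ 6.7500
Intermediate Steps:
p(W) = sqrt(5)
q(o) = -1 + sqrt(5) (q(o) = sqrt(5) - 1 = -1 + sqrt(5))
r = 1/4 ≈ 0.25000
Y(v) = 1/4
(46 - 19)*Y(q(-3)) = (46 - 19)*(1/4) = 27*(1/4) = 27/4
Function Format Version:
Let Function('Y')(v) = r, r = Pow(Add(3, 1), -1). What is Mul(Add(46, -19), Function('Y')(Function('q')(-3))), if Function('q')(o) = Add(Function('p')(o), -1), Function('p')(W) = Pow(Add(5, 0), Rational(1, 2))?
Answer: Rational(27, 4) ≈ 6.7500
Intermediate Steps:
Function('p')(W) = Pow(5, Rational(1, 2))
Function('q')(o) = Add(-1, Pow(5, Rational(1, 2))) (Function('q')(o) = Add(Pow(5, Rational(1, 2)), -1) = Add(-1, Pow(5, Rational(1, 2))))
r = Rational(1, 4) (r = Pow(4, -1) = Rational(1, 4) ≈ 0.25000)
Function('Y')(v) = Rational(1, 4)
Mul(Add(46, -19), Function('Y')(Function('q')(-3))) = Mul(Add(46, -19), Rational(1, 4)) = Mul(27, Rational(1, 4)) = Rational(27, 4)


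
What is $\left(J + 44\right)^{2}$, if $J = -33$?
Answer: $121$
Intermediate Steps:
$\left(J + 44\right)^{2} = \left(-33 + 44\right)^{2} = 11^{2} = 121$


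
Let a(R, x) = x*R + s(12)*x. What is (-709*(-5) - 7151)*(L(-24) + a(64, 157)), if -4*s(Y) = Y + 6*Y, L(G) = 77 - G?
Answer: -24708312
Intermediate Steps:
s(Y) = -7*Y/4 (s(Y) = -(Y + 6*Y)/4 = -7*Y/4)
a(R, x) = -21*x + R*x (a(R, x) = x*R + (-7/4*12)*x = R*x - 21*x = -21*x + R*x)
(-709*(-5) - 7151)*(L(-24) + a(64, 157)) = (-709*(-5) - 7151)*((77 - 1*(-24)) + 157*(-21 + 64)) = (3545 - 7151)*((77 + 24) + 157*43) = -3606*(101 + 6751) = -3606*6852 = -24708312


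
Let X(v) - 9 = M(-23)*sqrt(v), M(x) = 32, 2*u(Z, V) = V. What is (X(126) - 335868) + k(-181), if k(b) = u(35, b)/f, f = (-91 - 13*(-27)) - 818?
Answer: -374818463/1116 + 96*sqrt(14) ≈ -3.3550e+5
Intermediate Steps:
u(Z, V) = V/2
f = -558 (f = (-91 - 1*(-351)) - 818 = (-91 + 351) - 818 = 260 - 818 = -558)
X(v) = 9 + 32*sqrt(v)
k(b) = -b/1116 (k(b) = (b/2)/(-558) = (b/2)*(-1/558) = -b/1116)
(X(126) - 335868) + k(-181) = ((9 + 32*sqrt(126)) - 335868) - 1/1116*(-181) = ((9 + 32*(3*sqrt(14))) - 335868) + 181/1116 = ((9 + 96*sqrt(14)) - 335868) + 181/1116 = (-335859 + 96*sqrt(14)) + 181/1116 = -374818463/1116 + 96*sqrt(14)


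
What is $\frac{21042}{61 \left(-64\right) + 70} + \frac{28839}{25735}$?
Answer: $- \frac{23941508}{5481555} \approx -4.3676$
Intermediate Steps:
$\frac{21042}{61 \left(-64\right) + 70} + \frac{28839}{25735} = \frac{21042}{-3904 + 70} + 28839 \cdot \frac{1}{25735} = \frac{21042}{-3834} + \frac{28839}{25735} = 21042 \left(- \frac{1}{3834}\right) + \frac{28839}{25735} = - \frac{1169}{213} + \frac{28839}{25735} = - \frac{23941508}{5481555}$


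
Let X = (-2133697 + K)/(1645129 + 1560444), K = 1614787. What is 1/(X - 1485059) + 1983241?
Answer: 1348735780461830032/680066507531 ≈ 1.9832e+6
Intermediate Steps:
X = -74130/457939 (X = (-2133697 + 1614787)/(1645129 + 1560444) = -518910/3205573 = -518910*1/3205573 = -74130/457939 ≈ -0.16188)
1/(X - 1485059) + 1983241 = 1/(-74130/457939 - 1485059) + 1983241 = 1/(-680066507531/457939) + 1983241 = -457939/680066507531 + 1983241 = 1348735780461830032/680066507531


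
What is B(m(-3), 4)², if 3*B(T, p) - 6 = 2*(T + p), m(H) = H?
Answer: 64/9 ≈ 7.1111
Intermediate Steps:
B(T, p) = 2 + 2*T/3 + 2*p/3 (B(T, p) = 2 + (2*(T + p))/3 = 2 + (2*T + 2*p)/3 = 2 + (2*T/3 + 2*p/3) = 2 + 2*T/3 + 2*p/3)
B(m(-3), 4)² = (2 + (⅔)*(-3) + (⅔)*4)² = (2 - 2 + 8/3)² = (8/3)² = 64/9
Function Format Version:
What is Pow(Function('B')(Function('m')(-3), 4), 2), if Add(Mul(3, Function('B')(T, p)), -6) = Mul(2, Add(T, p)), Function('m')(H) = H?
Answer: Rational(64, 9) ≈ 7.1111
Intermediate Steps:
Function('B')(T, p) = Add(2, Mul(Rational(2, 3), T), Mul(Rational(2, 3), p)) (Function('B')(T, p) = Add(2, Mul(Rational(1, 3), Mul(2, Add(T, p)))) = Add(2, Mul(Rational(1, 3), Add(Mul(2, T), Mul(2, p)))) = Add(2, Add(Mul(Rational(2, 3), T), Mul(Rational(2, 3), p))) = Add(2, Mul(Rational(2, 3), T), Mul(Rational(2, 3), p)))
Pow(Function('B')(Function('m')(-3), 4), 2) = Pow(Add(2, Mul(Rational(2, 3), -3), Mul(Rational(2, 3), 4)), 2) = Pow(Add(2, -2, Rational(8, 3)), 2) = Pow(Rational(8, 3), 2) = Rational(64, 9)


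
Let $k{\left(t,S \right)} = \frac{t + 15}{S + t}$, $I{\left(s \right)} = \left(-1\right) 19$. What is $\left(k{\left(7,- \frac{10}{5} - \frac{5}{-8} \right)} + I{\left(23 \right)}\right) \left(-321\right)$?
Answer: $\frac{72653}{15} \approx 4843.5$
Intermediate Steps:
$I{\left(s \right)} = -19$
$k{\left(t,S \right)} = \frac{15 + t}{S + t}$
$\left(k{\left(7,- \frac{10}{5} - \frac{5}{-8} \right)} + I{\left(23 \right)}\right) \left(-321\right) = \left(\frac{15 + 7}{\left(- \frac{10}{5} - \frac{5}{-8}\right) + 7} - 19\right) \left(-321\right) = \left(\frac{1}{\left(\left(-10\right) \frac{1}{5} - - \frac{5}{8}\right) + 7} \cdot 22 - 19\right) \left(-321\right) = \left(\frac{1}{\left(-2 + \frac{5}{8}\right) + 7} \cdot 22 - 19\right) \left(-321\right) = \left(\frac{1}{- \frac{11}{8} + 7} \cdot 22 - 19\right) \left(-321\right) = \left(\frac{1}{\frac{45}{8}} \cdot 22 - 19\right) \left(-321\right) = \left(\frac{8}{45} \cdot 22 - 19\right) \left(-321\right) = \left(\frac{176}{45} - 19\right) \left(-321\right) = \left(- \frac{679}{45}\right) \left(-321\right) = \frac{72653}{15}$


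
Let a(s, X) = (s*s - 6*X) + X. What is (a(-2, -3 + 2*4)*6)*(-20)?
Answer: 2520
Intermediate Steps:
a(s, X) = s**2 - 5*X (a(s, X) = (s**2 - 6*X) + X = s**2 - 5*X)
(a(-2, -3 + 2*4)*6)*(-20) = (((-2)**2 - 5*(-3 + 2*4))*6)*(-20) = ((4 - 5*(-3 + 8))*6)*(-20) = ((4 - 5*5)*6)*(-20) = ((4 - 25)*6)*(-20) = -21*6*(-20) = -126*(-20) = 2520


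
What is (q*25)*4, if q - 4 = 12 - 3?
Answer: 1300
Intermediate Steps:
q = 13 (q = 4 + (12 - 3) = 4 + 9 = 13)
(q*25)*4 = (13*25)*4 = 325*4 = 1300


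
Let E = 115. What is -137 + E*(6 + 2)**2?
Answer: 7223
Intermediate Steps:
-137 + E*(6 + 2)**2 = -137 + 115*(6 + 2)**2 = -137 + 115*8**2 = -137 + 115*64 = -137 + 7360 = 7223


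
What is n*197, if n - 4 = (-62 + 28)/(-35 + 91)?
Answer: 18715/28 ≈ 668.39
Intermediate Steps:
n = 95/28 (n = 4 + (-62 + 28)/(-35 + 91) = 4 - 34/56 = 4 - 34*1/56 = 4 - 17/28 = 95/28 ≈ 3.3929)
n*197 = (95/28)*197 = 18715/28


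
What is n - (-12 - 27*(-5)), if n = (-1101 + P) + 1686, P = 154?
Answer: 616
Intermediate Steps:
n = 739 (n = (-1101 + 154) + 1686 = -947 + 1686 = 739)
n - (-12 - 27*(-5)) = 739 - (-12 - 27*(-5)) = 739 - (-12 + 135) = 739 - 1*123 = 739 - 123 = 616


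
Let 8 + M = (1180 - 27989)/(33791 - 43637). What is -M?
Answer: 51959/9846 ≈ 5.2772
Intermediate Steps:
M = -51959/9846 (M = -8 + (1180 - 27989)/(33791 - 43637) = -8 - 26809/(-9846) = -8 - 26809*(-1/9846) = -8 + 26809/9846 = -51959/9846 ≈ -5.2772)
-M = -1*(-51959/9846) = 51959/9846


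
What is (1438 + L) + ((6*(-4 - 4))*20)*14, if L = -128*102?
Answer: -25058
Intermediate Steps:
L = -13056
(1438 + L) + ((6*(-4 - 4))*20)*14 = (1438 - 13056) + ((6*(-4 - 4))*20)*14 = -11618 + ((6*(-8))*20)*14 = -11618 - 48*20*14 = -11618 - 960*14 = -11618 - 13440 = -25058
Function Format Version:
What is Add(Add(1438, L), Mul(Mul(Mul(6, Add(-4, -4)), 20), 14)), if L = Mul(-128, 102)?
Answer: -25058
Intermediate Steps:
L = -13056
Add(Add(1438, L), Mul(Mul(Mul(6, Add(-4, -4)), 20), 14)) = Add(Add(1438, -13056), Mul(Mul(Mul(6, Add(-4, -4)), 20), 14)) = Add(-11618, Mul(Mul(Mul(6, -8), 20), 14)) = Add(-11618, Mul(Mul(-48, 20), 14)) = Add(-11618, Mul(-960, 14)) = Add(-11618, -13440) = -25058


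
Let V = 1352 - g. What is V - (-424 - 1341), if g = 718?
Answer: 2399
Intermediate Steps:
V = 634 (V = 1352 - 1*718 = 1352 - 718 = 634)
V - (-424 - 1341) = 634 - (-424 - 1341) = 634 - 1*(-1765) = 634 + 1765 = 2399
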